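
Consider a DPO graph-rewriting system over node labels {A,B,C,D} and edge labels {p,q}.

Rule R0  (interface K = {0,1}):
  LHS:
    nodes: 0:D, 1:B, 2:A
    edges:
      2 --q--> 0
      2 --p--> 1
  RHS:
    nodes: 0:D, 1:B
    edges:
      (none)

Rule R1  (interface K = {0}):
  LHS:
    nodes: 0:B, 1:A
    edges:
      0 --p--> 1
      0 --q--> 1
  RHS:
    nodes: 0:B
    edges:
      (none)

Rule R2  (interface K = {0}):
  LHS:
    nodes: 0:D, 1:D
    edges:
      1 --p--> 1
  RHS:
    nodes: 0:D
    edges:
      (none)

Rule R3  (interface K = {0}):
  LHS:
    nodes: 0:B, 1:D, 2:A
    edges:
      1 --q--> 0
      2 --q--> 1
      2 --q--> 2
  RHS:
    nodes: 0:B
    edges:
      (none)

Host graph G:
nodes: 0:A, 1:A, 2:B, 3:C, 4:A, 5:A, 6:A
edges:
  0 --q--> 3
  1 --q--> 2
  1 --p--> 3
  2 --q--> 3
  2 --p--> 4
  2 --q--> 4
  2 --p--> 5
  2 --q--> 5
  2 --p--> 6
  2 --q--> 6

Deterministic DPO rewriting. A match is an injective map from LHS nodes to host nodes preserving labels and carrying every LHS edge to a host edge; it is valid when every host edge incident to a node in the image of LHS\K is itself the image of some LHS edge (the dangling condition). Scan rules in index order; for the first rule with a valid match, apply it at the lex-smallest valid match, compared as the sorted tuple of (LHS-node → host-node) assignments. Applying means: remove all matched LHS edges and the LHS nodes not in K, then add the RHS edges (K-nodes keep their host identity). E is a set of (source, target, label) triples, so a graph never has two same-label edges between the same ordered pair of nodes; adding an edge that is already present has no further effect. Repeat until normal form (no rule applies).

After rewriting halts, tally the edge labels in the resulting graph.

Answer: p:1 q:3

Derivation:
[0] host  ⇒  7 nodes, 10 edges  {0-q->3 1-q->2 1-p->3 2-q->3 2-p->4 2-q->4 2-p->5 2-q->5 2-p->6 2-q->6}
[1] R1 @ {0↦2, 1↦4}  ⇒  6 nodes, 8 edges  {0-q->3 1-q->2 1-p->3 2-q->3 2-p->5 2-q->5 2-p->6 2-q->6}
[2] R1 @ {0↦2, 1↦5}  ⇒  5 nodes, 6 edges  {0-q->3 1-q->2 1-p->3 2-q->3 2-p->6 2-q->6}
[3] R1 @ {0↦2, 1↦6}  ⇒  4 nodes, 4 edges  {0-q->3 1-q->2 1-p->3 2-q->3}
halt: no rule applies after step 3
NF edges: [(0, 3, 'q'), (1, 2, 'q'), (1, 3, 'p'), (2, 3, 'q')]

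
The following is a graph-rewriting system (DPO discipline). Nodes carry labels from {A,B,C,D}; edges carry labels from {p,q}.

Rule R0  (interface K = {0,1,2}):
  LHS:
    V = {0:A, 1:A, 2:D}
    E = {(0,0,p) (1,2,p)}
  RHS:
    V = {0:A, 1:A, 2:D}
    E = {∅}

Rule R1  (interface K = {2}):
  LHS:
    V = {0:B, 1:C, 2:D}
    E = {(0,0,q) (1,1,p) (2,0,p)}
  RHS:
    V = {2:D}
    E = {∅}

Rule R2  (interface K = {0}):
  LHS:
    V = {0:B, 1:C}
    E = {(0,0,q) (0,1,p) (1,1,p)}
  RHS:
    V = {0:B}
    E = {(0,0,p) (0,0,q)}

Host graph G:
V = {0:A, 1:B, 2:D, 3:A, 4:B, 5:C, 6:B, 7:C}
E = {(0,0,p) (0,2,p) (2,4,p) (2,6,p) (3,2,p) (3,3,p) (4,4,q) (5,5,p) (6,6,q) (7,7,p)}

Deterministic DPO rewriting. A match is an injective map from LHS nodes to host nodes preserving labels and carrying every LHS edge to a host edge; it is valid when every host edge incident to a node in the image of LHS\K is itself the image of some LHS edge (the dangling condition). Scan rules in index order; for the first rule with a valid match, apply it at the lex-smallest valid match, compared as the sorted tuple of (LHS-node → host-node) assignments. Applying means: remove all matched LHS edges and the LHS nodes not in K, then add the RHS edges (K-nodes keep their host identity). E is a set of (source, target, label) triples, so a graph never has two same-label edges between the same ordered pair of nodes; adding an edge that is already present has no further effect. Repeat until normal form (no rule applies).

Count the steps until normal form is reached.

initial: |V|=8 |E|=10  E = 0-p->0 0-p->2 2-p->4 2-p->6 3-p->2 3-p->3 4-q->4 5-p->5 6-q->6 7-p->7
step 1: apply R0 at {0↦0, 1↦3, 2↦2}  → |V|=8 |E|=8  E = 0-p->2 2-p->4 2-p->6 3-p->3 4-q->4 5-p->5 6-q->6 7-p->7
step 2: apply R0 at {0↦3, 1↦0, 2↦2}  → |V|=8 |E|=6  E = 2-p->4 2-p->6 4-q->4 5-p->5 6-q->6 7-p->7
step 3: apply R1 at {0↦4, 1↦5, 2↦2}  → |V|=6 |E|=3  E = 2-p->6 6-q->6 7-p->7
step 4: apply R1 at {0↦6, 1↦7, 2↦2}  → |V|=4 |E|=0  E = ∅
halt: no rule applies after step 4

Answer: 4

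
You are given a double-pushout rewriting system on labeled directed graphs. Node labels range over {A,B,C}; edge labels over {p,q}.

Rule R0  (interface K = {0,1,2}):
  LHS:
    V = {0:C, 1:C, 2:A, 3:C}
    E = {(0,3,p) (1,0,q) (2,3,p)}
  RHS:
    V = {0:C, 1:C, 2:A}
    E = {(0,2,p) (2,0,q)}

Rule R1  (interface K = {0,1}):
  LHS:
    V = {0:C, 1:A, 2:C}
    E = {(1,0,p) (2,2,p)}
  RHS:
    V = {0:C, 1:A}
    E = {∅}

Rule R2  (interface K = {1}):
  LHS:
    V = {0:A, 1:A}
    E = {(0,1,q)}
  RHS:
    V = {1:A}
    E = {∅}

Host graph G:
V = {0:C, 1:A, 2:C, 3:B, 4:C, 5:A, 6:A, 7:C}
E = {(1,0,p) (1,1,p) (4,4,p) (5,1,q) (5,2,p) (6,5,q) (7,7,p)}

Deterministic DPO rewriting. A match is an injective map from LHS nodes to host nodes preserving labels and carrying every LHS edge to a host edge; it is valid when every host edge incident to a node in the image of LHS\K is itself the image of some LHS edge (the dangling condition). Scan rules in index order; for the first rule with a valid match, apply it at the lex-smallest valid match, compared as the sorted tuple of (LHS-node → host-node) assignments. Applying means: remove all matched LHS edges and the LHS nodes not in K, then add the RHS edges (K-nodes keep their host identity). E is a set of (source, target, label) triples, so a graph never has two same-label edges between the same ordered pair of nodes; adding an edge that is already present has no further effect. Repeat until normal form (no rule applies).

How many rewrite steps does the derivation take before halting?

[0] host  ⇒  8 nodes, 7 edges  {1-p->0 1-p->1 4-p->4 5-q->1 5-p->2 6-q->5 7-p->7}
[1] R1 @ {0↦0, 1↦1, 2↦4}  ⇒  7 nodes, 5 edges  {1-p->1 5-q->1 5-p->2 6-q->5 7-p->7}
[2] R1 @ {0↦2, 1↦5, 2↦7}  ⇒  6 nodes, 3 edges  {1-p->1 5-q->1 6-q->5}
[3] R2 @ {0↦6, 1↦5}  ⇒  5 nodes, 2 edges  {1-p->1 5-q->1}
[4] R2 @ {0↦5, 1↦1}  ⇒  4 nodes, 1 edges  {1-p->1}
normal form: no rule applies after step 4

Answer: 4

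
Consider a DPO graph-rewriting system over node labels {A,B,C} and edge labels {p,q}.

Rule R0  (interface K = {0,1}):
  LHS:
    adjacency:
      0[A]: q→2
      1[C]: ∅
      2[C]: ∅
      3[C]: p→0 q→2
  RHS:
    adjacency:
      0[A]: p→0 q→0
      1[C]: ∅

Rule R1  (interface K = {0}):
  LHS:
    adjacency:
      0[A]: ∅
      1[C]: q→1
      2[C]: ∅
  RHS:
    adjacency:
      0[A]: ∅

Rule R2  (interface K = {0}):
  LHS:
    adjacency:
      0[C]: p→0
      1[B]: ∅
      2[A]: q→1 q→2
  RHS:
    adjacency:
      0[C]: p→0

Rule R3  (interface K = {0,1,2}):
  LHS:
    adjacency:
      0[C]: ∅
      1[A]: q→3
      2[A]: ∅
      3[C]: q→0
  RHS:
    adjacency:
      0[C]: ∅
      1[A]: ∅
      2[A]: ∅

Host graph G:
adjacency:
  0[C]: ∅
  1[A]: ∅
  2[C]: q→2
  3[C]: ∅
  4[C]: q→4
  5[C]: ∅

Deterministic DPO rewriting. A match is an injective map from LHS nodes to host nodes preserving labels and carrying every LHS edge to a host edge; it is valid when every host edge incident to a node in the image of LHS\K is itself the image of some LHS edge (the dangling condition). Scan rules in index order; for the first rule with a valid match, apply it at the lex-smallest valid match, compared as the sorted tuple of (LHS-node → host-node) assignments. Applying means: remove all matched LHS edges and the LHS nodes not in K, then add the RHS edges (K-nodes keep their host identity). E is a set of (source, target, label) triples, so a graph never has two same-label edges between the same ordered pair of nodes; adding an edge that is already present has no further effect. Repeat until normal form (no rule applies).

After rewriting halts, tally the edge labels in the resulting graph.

initial: |V|=6 |E|=2  E = 2-q->2 4-q->4
step 1: apply R1 at {0↦1, 1↦2, 2↦0}  → |V|=4 |E|=1  E = 4-q->4
step 2: apply R1 at {0↦1, 1↦4, 2↦3}  → |V|=2 |E|=0  E = ∅
final graph: no rule applies after step 2
NF edges: []

Answer: (no edges)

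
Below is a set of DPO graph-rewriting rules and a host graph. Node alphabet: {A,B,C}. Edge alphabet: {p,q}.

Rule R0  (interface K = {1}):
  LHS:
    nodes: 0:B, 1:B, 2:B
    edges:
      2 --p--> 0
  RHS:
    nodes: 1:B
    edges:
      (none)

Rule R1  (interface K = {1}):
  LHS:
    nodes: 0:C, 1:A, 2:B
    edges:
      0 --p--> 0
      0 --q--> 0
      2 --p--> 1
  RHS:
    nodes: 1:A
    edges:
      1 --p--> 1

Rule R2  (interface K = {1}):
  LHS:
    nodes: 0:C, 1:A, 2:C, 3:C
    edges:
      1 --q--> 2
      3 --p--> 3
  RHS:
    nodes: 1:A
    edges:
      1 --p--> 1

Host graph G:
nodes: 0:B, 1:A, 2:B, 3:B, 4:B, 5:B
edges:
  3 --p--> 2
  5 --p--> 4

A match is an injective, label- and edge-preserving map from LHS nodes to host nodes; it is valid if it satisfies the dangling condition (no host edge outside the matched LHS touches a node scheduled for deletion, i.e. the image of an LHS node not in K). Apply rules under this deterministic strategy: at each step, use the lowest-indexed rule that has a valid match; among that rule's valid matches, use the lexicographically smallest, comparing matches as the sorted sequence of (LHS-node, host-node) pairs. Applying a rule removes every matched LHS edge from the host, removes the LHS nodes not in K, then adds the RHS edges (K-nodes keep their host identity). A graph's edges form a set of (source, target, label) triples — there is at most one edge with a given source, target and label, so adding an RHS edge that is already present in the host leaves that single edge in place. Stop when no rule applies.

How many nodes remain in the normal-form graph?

[0] host  ⇒  6 nodes, 2 edges  {3-p->2 5-p->4}
[1] R0 @ {0↦2, 1↦0, 2↦3}  ⇒  4 nodes, 1 edges  {5-p->4}
[2] R0 @ {0↦4, 1↦0, 2↦5}  ⇒  2 nodes, 0 edges  {∅}
final graph: no rule applies after step 2
NF nodes: {0:B, 1:A}

Answer: 2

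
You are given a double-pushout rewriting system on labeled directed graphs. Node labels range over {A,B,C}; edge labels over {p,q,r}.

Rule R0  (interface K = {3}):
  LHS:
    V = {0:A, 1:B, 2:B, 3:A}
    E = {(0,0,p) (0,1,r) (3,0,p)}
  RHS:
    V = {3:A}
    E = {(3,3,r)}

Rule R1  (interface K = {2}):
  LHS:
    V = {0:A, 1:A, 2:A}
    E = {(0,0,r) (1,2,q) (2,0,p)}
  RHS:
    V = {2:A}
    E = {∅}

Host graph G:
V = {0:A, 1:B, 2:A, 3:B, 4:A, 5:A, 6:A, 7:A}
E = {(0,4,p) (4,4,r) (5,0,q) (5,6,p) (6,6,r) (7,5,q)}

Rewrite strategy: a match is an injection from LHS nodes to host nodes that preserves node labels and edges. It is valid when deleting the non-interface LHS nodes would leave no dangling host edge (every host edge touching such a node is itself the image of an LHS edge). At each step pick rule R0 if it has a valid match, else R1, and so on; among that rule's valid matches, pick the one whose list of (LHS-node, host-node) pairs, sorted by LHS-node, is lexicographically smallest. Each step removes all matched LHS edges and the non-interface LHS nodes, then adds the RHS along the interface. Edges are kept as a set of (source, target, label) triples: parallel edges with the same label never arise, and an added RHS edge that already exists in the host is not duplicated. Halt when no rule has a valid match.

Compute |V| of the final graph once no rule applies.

[0] host  ⇒  8 nodes, 6 edges  {0-p->4 4-r->4 5-q->0 5-p->6 6-r->6 7-q->5}
[1] R1 @ {0↦6, 1↦7, 2↦5}  ⇒  6 nodes, 3 edges  {0-p->4 4-r->4 5-q->0}
[2] R1 @ {0↦4, 1↦5, 2↦0}  ⇒  4 nodes, 0 edges  {∅}
normal form: no rule applies after step 2
NF nodes: {0:A, 1:B, 2:A, 3:B}

Answer: 4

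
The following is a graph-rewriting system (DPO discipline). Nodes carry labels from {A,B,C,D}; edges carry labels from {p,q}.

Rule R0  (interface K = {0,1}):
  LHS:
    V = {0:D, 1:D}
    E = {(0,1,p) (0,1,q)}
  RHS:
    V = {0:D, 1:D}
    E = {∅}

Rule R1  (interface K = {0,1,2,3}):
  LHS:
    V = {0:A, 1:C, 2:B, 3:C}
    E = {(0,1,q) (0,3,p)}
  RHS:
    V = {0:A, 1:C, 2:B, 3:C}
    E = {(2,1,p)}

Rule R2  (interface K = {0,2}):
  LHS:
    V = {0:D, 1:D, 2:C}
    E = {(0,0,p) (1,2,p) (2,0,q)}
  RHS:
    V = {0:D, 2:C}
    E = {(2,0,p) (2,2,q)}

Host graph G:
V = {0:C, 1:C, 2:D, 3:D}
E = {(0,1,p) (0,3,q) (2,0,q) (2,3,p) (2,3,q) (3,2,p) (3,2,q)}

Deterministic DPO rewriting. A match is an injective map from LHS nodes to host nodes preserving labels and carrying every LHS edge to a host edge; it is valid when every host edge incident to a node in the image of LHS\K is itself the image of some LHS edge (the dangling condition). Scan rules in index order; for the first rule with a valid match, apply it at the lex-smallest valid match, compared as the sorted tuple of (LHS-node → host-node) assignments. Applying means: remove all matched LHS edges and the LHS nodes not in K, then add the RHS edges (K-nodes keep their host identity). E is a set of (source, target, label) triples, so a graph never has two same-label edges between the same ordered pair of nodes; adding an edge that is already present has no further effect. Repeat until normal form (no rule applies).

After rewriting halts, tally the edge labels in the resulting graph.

Answer: p:1 q:2

Derivation:
initial: |V|=4 |E|=7  E = 0-p->1 0-q->3 2-q->0 2-p->3 2-q->3 3-p->2 3-q->2
step 1: apply R0 at {0↦2, 1↦3}  → |V|=4 |E|=5  E = 0-p->1 0-q->3 2-q->0 3-p->2 3-q->2
step 2: apply R0 at {0↦3, 1↦2}  → |V|=4 |E|=3  E = 0-p->1 0-q->3 2-q->0
final graph: no rule applies after step 2
NF edges: [(0, 1, 'p'), (0, 3, 'q'), (2, 0, 'q')]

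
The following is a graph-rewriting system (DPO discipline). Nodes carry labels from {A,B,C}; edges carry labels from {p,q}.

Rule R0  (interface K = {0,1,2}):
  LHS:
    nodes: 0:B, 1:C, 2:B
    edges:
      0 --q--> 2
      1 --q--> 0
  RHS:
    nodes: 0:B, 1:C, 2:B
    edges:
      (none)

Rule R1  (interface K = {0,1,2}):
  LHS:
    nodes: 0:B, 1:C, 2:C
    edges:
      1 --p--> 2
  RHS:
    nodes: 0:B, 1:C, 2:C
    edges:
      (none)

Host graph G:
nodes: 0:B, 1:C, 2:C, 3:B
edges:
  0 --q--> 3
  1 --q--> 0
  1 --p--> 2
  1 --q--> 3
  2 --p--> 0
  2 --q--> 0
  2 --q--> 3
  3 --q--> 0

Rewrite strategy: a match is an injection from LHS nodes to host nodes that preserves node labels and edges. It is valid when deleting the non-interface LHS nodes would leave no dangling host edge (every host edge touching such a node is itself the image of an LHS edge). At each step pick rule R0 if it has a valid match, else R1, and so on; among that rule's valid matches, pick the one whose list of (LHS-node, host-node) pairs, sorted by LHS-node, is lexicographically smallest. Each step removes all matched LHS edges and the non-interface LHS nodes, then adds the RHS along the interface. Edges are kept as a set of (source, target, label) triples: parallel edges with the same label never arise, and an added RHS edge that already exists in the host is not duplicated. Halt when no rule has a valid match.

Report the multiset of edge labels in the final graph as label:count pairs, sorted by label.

Answer: p:1 q:2

Derivation:
start.  V:4 E:8  edges: 0-q->3 1-q->0 1-p->2 1-q->3 2-p->0 2-q->0 2-q->3 3-q->0
1. fire R0 via {0↦0, 1↦1, 2↦3}  →  V:4 E:6  edges: 1-p->2 1-q->3 2-p->0 2-q->0 2-q->3 3-q->0
2. fire R0 via {0↦3, 1↦1, 2↦0}  →  V:4 E:4  edges: 1-p->2 2-p->0 2-q->0 2-q->3
3. fire R1 via {0↦0, 1↦1, 2↦2}  →  V:4 E:3  edges: 2-p->0 2-q->0 2-q->3
normal form: no rule applies after step 3
NF edges: [(2, 0, 'p'), (2, 0, 'q'), (2, 3, 'q')]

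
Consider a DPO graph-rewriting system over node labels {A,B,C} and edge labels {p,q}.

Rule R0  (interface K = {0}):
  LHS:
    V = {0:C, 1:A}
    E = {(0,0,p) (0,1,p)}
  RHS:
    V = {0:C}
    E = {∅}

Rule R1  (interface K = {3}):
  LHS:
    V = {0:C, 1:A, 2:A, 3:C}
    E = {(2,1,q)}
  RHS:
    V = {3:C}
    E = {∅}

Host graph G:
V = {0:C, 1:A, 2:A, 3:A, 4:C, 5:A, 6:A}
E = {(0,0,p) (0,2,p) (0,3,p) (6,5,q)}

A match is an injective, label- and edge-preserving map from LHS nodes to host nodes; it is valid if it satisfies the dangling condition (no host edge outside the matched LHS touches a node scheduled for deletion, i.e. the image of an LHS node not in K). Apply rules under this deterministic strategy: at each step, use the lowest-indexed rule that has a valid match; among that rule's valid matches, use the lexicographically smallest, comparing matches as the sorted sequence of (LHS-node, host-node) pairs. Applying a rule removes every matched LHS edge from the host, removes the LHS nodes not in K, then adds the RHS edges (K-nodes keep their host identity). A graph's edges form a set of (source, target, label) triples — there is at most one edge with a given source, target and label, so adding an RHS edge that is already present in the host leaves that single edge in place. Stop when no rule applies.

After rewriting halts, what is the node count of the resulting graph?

[0] host  ⇒  7 nodes, 4 edges  {0-p->0 0-p->2 0-p->3 6-q->5}
[1] R0 @ {0↦0, 1↦2}  ⇒  6 nodes, 2 edges  {0-p->3 6-q->5}
[2] R1 @ {0↦4, 1↦5, 2↦6, 3↦0}  ⇒  3 nodes, 1 edges  {0-p->3}
normal form: no rule applies after step 2
NF nodes: {0:C, 1:A, 3:A}

Answer: 3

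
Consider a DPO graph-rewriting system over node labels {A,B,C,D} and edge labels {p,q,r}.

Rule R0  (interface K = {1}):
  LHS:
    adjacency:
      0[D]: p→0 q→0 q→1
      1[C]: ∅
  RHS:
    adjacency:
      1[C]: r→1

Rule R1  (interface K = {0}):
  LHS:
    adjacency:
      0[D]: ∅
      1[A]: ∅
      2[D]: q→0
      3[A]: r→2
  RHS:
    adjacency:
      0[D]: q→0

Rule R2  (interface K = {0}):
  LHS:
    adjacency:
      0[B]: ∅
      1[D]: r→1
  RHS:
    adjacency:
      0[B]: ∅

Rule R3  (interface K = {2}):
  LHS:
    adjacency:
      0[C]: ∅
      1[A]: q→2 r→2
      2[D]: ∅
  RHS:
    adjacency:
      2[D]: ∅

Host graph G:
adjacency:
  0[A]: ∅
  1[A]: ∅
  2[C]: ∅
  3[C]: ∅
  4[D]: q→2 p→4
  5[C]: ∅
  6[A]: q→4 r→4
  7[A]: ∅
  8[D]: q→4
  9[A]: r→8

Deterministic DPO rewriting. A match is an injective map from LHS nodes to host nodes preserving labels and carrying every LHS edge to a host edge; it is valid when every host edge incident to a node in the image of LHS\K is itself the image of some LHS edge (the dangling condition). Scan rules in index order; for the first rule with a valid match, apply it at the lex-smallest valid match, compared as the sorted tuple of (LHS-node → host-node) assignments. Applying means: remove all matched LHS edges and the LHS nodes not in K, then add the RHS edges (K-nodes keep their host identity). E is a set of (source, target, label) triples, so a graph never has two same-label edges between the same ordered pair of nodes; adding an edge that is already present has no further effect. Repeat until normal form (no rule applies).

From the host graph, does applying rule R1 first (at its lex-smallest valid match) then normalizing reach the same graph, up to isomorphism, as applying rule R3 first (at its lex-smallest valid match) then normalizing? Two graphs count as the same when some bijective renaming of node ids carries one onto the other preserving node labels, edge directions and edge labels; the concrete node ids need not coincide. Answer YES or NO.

Answer: YES

Rewrite trace:
branch R1-first: apply at {0↦4, 1↦0, 2↦8, 3↦9} → |E|=5, then 2 more step(s) → NF |V|=4 |E|=1 V={1:A, 2:C, 5:C, 7:A} E=2-r->2
branch R3-first: apply at {0↦3, 1↦6, 2↦4} → |E|=4, then 2 more step(s) → NF |V|=4 |E|=1 V={1:A, 2:C, 5:C, 7:A} E=2-r->2
graphs isomorphic (equal up to label-preserving node renaming)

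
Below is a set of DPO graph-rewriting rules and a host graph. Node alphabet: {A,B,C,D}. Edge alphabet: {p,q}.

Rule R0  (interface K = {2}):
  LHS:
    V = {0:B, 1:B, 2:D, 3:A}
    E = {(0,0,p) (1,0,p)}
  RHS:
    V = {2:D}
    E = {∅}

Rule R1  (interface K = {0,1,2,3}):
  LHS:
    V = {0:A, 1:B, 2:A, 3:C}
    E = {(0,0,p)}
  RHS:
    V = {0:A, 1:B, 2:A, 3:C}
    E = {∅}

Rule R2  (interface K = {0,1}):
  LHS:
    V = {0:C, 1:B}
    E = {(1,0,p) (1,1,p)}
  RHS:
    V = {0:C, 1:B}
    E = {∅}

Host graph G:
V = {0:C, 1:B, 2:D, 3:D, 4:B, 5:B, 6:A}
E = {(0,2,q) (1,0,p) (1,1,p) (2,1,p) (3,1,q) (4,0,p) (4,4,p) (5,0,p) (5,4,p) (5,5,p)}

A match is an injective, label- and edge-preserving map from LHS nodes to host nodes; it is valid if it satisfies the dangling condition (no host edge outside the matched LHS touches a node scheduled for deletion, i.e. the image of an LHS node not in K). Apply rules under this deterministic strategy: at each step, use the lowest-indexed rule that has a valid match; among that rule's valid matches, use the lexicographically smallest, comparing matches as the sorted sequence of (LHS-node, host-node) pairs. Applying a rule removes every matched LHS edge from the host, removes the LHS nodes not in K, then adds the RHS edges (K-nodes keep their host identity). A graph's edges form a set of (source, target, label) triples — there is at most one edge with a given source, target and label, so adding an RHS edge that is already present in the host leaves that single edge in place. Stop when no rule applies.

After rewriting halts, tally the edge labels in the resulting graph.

Answer: p:2 q:2

Derivation:
start.  V:7 E:10  edges: 0-q->2 1-p->0 1-p->1 2-p->1 3-q->1 4-p->0 4-p->4 5-p->0 5-p->4 5-p->5
1. fire R2 via {0↦0, 1↦1}  →  V:7 E:8  edges: 0-q->2 2-p->1 3-q->1 4-p->0 4-p->4 5-p->0 5-p->4 5-p->5
2. fire R2 via {0↦0, 1↦4}  →  V:7 E:6  edges: 0-q->2 2-p->1 3-q->1 5-p->0 5-p->4 5-p->5
3. fire R2 via {0↦0, 1↦5}  →  V:7 E:4  edges: 0-q->2 2-p->1 3-q->1 5-p->4
normal form: no rule applies after step 3
NF edges: [(0, 2, 'q'), (2, 1, 'p'), (3, 1, 'q'), (5, 4, 'p')]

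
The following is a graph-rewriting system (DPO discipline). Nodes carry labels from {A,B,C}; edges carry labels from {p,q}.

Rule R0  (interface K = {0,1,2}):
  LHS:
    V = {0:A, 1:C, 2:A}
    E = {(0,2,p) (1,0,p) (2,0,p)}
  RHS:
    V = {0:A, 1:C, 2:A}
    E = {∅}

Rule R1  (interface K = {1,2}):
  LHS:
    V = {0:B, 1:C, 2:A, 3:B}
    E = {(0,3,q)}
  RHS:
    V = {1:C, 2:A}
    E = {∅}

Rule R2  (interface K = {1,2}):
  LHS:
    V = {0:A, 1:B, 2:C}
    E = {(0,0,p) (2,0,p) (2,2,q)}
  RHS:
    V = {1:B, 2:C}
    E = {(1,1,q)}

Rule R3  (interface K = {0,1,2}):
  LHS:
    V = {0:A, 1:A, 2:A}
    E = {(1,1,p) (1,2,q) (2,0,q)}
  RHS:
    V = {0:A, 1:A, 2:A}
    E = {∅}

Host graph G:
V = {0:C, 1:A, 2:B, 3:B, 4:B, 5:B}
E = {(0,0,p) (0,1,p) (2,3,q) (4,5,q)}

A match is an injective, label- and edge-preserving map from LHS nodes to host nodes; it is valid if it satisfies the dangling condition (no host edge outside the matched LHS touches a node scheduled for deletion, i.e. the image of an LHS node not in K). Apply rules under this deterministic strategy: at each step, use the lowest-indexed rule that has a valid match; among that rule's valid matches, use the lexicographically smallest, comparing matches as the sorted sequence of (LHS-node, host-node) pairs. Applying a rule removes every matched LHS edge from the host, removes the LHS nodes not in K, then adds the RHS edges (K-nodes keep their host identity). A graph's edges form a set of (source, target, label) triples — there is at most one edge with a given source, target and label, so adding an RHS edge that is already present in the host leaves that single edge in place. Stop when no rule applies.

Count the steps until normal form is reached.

Answer: 2

Derivation:
[0] host  ⇒  6 nodes, 4 edges  {0-p->0 0-p->1 2-q->3 4-q->5}
[1] R1 @ {0↦2, 1↦0, 2↦1, 3↦3}  ⇒  4 nodes, 3 edges  {0-p->0 0-p->1 4-q->5}
[2] R1 @ {0↦4, 1↦0, 2↦1, 3↦5}  ⇒  2 nodes, 2 edges  {0-p->0 0-p->1}
halt: no rule applies after step 2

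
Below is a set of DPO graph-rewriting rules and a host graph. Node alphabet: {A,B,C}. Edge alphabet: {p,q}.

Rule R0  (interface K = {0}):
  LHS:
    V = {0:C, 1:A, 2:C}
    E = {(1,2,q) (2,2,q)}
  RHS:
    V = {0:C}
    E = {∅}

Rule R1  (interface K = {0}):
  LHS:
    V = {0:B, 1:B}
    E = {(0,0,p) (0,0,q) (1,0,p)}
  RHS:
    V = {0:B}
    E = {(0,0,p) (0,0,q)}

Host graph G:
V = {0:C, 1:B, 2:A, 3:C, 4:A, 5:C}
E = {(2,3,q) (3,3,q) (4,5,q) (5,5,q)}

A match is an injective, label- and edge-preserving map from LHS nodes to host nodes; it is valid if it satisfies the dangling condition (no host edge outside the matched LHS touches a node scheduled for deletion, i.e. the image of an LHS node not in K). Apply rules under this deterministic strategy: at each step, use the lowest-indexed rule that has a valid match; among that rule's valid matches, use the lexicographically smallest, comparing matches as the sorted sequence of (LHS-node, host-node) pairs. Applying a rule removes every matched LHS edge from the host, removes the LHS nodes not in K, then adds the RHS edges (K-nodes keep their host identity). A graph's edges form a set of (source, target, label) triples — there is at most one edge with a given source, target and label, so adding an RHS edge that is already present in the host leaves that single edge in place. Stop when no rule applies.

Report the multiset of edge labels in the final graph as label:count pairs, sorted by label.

[0] host  ⇒  6 nodes, 4 edges  {2-q->3 3-q->3 4-q->5 5-q->5}
[1] R0 @ {0↦0, 1↦2, 2↦3}  ⇒  4 nodes, 2 edges  {4-q->5 5-q->5}
[2] R0 @ {0↦0, 1↦4, 2↦5}  ⇒  2 nodes, 0 edges  {∅}
final graph: no rule applies after step 2
NF edges: []

Answer: (no edges)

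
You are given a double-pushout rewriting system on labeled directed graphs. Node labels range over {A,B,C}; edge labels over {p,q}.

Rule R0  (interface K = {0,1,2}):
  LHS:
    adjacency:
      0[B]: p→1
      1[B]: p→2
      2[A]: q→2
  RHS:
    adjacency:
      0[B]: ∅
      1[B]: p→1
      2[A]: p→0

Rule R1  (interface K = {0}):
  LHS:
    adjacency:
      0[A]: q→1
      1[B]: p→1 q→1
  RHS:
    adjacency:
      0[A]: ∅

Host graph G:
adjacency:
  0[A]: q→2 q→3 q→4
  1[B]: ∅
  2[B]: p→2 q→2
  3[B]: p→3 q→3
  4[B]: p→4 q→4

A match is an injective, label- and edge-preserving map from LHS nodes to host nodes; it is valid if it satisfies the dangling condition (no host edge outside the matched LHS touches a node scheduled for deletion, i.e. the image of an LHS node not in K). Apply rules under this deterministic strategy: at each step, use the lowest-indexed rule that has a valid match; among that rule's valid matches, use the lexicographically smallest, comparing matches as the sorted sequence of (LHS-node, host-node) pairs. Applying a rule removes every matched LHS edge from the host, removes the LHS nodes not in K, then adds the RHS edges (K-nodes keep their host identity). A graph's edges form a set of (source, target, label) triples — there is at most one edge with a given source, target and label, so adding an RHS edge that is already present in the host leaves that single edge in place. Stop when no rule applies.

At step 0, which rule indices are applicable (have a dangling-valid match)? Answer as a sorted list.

Answer: [R1]

Rewrite trace:
R0: no valid match — LHS pattern not found
R1: 3 valid matches — {0↦0, 1↦2}, {0↦0, 1↦3}, {0↦0, 1↦4}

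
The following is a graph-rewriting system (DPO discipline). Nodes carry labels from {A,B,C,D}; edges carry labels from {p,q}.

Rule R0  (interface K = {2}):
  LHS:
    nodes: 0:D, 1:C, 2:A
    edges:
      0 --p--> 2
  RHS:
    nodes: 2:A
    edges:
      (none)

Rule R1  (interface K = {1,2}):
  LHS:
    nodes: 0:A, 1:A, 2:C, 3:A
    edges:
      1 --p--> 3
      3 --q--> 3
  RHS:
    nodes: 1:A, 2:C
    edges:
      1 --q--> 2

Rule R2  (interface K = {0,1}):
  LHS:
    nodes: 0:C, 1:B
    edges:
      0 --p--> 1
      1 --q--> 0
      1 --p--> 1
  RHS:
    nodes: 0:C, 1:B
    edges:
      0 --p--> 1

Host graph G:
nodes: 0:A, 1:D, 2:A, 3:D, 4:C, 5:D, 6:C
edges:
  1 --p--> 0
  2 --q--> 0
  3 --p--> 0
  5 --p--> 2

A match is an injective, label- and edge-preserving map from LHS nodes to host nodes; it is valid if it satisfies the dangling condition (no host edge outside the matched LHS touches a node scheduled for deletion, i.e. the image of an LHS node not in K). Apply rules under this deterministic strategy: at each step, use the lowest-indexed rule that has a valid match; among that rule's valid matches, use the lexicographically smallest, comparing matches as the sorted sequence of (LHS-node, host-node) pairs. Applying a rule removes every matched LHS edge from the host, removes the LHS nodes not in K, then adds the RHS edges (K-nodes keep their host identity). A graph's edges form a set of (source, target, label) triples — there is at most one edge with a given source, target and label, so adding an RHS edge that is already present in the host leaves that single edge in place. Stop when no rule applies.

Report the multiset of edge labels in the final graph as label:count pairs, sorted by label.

start.  V:7 E:4  edges: 1-p->0 2-q->0 3-p->0 5-p->2
1. fire R0 via {0↦1, 1↦4, 2↦0}  →  V:5 E:3  edges: 2-q->0 3-p->0 5-p->2
2. fire R0 via {0↦3, 1↦6, 2↦0}  →  V:3 E:2  edges: 2-q->0 5-p->2
halt: no rule applies after step 2
NF edges: [(2, 0, 'q'), (5, 2, 'p')]

Answer: p:1 q:1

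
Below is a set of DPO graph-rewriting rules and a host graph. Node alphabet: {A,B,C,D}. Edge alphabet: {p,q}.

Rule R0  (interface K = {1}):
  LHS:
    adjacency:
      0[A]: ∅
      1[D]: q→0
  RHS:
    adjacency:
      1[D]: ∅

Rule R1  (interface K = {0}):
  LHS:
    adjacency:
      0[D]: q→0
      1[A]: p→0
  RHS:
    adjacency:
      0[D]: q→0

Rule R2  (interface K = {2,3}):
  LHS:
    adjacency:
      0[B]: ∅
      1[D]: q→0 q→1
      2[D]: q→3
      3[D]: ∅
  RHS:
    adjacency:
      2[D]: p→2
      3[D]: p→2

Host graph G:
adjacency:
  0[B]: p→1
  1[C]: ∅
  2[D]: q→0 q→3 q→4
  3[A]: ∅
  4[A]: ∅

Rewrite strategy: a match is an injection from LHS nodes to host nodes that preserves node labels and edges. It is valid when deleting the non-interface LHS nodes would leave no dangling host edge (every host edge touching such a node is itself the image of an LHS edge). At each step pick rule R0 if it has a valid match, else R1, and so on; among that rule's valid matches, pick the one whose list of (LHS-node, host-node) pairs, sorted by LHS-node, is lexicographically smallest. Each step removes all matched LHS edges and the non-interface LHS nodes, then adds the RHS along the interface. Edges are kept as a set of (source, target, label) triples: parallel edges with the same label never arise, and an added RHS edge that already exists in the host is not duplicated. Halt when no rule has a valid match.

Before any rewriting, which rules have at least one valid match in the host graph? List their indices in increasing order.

Answer: [R0]

Derivation:
R0: 2 valid matches — {0↦3, 1↦2}, {0↦4, 1↦2}
R1: no valid match — LHS pattern not found
R2: no valid match — LHS pattern not found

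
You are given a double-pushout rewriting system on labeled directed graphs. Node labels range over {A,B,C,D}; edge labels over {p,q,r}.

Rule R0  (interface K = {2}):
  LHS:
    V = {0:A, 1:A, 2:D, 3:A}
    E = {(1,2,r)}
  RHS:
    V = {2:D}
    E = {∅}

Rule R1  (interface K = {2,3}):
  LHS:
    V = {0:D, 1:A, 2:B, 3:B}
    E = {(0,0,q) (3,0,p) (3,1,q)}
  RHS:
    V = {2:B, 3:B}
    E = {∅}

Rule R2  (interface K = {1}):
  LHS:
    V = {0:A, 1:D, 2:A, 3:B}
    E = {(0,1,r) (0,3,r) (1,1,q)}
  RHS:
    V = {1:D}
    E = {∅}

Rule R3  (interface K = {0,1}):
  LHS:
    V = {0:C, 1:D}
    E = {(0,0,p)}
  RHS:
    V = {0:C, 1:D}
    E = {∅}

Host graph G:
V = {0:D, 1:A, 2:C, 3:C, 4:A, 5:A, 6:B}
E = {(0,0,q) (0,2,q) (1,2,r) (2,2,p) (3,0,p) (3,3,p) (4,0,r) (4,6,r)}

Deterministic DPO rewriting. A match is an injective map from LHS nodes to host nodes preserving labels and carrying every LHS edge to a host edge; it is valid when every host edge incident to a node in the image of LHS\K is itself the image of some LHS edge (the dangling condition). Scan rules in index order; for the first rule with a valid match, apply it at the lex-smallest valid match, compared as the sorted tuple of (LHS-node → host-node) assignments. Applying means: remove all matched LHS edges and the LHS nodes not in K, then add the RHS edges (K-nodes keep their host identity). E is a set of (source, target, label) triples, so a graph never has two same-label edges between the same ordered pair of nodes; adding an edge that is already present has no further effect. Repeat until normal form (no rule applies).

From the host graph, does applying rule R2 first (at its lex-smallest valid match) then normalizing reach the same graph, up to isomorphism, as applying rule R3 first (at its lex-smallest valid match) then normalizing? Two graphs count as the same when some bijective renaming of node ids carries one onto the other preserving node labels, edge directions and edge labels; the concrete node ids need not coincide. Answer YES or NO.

Answer: YES

Steps:
branch R2-first: apply at {0↦4, 1↦0, 2↦5, 3↦6} → |E|=5, then 2 more step(s) → NF |V|=4 |E|=3 V={0:D, 1:A, 2:C, 3:C} E=0-q->2 1-r->2 3-p->0
branch R3-first: apply at {0↦2, 1↦0} → |E|=7, then 2 more step(s) → NF |V|=4 |E|=3 V={0:D, 1:A, 2:C, 3:C} E=0-q->2 1-r->2 3-p->0
graphs isomorphic (equal up to label-preserving node renaming)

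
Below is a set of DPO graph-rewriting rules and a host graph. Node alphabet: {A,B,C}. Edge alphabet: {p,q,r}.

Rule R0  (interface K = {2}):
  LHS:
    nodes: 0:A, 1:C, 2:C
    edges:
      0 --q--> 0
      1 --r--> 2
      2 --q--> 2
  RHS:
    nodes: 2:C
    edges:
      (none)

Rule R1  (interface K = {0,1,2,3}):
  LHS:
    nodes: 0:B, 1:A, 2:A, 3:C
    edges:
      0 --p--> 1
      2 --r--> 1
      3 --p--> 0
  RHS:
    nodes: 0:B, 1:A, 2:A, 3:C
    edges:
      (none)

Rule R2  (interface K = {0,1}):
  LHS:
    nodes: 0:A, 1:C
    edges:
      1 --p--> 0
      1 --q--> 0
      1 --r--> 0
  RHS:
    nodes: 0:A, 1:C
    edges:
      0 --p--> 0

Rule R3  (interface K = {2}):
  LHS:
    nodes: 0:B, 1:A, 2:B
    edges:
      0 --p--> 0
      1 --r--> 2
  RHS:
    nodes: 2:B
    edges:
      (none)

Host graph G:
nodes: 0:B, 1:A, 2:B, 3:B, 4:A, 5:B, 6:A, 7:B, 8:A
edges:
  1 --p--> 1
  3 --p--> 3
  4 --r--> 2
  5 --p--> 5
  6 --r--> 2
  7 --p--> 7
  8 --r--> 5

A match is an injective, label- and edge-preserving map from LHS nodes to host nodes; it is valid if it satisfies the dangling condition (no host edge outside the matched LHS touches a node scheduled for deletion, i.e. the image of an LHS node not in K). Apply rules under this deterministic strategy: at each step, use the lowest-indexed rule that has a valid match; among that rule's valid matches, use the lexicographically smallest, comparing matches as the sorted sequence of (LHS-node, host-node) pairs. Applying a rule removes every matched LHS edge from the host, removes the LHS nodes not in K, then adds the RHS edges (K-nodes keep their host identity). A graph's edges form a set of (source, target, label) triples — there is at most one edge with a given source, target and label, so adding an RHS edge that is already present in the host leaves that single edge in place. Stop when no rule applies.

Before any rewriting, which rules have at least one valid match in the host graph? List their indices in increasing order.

R0: no valid match — LHS pattern not found
R1: no valid match — LHS pattern not found
R2: no valid match — LHS pattern not found
R3: 6 valid matches — {0↦3, 1↦4, 2↦2}, {0↦3, 1↦6, 2↦2}, {0↦3, 1↦8, 2↦5} (+3 more)

Answer: [R3]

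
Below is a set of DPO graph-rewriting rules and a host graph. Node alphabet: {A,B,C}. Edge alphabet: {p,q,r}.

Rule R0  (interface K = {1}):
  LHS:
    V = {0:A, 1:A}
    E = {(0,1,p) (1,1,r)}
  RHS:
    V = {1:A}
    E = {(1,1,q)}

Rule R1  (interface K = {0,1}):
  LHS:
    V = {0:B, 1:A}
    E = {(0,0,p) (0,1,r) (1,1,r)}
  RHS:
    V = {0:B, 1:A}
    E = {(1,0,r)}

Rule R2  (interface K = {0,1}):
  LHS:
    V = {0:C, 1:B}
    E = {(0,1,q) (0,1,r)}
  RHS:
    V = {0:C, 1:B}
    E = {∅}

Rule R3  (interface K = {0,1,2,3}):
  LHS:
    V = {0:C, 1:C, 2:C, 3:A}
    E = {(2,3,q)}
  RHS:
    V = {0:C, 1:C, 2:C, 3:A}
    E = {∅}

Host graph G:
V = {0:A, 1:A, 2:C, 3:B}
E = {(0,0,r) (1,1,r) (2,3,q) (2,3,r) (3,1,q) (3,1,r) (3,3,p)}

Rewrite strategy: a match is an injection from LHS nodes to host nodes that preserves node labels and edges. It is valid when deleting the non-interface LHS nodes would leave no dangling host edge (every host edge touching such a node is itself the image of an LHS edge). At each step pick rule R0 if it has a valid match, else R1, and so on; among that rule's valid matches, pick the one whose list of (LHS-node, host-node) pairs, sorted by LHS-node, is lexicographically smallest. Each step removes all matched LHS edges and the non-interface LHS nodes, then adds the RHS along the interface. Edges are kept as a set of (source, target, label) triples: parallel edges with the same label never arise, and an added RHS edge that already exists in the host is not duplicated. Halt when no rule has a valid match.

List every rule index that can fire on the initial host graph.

Answer: [R1,R2]

Rewrite trace:
R0: no valid match — LHS pattern not found
R1: 1 valid match — {0↦3, 1↦1}
R2: 1 valid match — {0↦2, 1↦3}
R3: no valid match — LHS pattern not found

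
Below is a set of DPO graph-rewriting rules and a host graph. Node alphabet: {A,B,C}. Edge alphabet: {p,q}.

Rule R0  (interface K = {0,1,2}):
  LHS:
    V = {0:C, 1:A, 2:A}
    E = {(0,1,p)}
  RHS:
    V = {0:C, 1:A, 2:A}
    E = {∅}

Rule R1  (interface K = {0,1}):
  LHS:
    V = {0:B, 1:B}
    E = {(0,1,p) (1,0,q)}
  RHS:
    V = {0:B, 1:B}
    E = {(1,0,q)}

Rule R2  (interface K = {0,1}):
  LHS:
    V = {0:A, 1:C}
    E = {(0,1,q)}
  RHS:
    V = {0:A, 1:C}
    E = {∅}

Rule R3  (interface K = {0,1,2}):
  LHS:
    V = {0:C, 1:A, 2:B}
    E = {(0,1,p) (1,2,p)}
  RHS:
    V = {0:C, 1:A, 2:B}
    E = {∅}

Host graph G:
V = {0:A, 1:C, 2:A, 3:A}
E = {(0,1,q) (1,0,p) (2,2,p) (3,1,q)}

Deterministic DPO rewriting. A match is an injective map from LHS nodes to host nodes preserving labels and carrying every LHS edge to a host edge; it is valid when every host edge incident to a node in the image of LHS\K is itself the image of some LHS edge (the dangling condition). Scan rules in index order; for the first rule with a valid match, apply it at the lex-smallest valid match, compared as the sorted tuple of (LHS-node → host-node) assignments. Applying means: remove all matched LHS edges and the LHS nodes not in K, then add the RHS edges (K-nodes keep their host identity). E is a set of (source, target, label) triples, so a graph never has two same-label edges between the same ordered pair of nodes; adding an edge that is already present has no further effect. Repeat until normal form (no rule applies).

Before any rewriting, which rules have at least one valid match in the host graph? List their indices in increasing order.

R0: 2 valid matches — {0↦1, 1↦0, 2↦2}, {0↦1, 1↦0, 2↦3}
R1: no valid match — LHS pattern not found
R2: 2 valid matches — {0↦0, 1↦1}, {0↦3, 1↦1}
R3: no valid match — LHS pattern not found

Answer: [R0,R2]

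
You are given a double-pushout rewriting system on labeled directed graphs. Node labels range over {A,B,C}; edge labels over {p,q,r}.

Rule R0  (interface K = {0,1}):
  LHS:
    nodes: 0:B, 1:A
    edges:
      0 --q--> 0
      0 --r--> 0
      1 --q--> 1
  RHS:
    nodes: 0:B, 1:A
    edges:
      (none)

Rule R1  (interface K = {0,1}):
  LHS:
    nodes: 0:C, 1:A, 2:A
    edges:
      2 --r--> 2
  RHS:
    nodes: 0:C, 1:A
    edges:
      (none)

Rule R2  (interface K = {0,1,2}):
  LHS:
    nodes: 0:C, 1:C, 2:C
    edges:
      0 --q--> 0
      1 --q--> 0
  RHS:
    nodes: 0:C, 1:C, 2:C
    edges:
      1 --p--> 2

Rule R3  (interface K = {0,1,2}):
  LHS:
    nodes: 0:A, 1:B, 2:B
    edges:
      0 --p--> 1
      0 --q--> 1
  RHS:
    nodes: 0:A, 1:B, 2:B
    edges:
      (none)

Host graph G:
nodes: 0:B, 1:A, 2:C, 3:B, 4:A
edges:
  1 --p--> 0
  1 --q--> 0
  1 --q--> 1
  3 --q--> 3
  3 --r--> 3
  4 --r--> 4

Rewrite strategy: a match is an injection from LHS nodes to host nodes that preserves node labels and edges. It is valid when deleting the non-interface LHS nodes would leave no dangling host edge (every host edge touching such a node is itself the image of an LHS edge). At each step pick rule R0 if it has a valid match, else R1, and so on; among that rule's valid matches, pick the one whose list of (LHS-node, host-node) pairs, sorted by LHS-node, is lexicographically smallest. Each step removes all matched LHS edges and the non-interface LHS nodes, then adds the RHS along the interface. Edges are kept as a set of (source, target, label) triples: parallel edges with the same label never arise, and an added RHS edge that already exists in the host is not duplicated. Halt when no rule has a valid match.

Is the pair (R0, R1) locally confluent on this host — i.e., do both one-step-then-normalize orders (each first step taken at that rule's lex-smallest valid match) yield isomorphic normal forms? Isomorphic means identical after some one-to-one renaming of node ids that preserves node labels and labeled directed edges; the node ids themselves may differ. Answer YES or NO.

branch R0-first: apply at {0↦3, 1↦1} → |E|=3, then 2 more step(s) → NF |V|=4 |E|=0 V={0:B, 1:A, 2:C, 3:B} E=∅
branch R1-first: apply at {0↦2, 1↦1, 2↦4} → |E|=5, then 2 more step(s) → NF |V|=4 |E|=0 V={0:B, 1:A, 2:C, 3:B} E=∅
graphs isomorphic (equal up to label-preserving node renaming)

Answer: YES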